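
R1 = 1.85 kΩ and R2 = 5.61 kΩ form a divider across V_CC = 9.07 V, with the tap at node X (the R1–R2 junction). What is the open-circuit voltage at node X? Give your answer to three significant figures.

Open-circuit (no load on X): V_th = V_CC · R2/(R1 + R2) = 9.07 × 5.61/(1.850 + 5.61) = 6.821 V.

V_th ≈ 6.82 V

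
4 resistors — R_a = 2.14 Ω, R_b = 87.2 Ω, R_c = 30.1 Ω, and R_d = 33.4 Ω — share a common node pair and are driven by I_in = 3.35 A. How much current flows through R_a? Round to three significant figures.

Conductances: ΣG = 1/2.14 + 1/87.2 + 1/30.1 + 1/33.4 = 0.5419 (1/Ω).
R_a takes the fraction G_k/ΣG = 0.4673/0.5419 = 0.8623, so I = 3.35 × 0.8623 = 2.889 A.

I ≈ 2.89 A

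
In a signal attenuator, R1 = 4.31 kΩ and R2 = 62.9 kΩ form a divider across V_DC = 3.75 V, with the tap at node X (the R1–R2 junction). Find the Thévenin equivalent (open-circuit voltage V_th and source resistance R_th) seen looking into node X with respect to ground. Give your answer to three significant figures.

Open-circuit (no load on X): V_th = V_DC · R2/(R1 + R2) = 3.75 × 62.9/(4.310 + 62.9) = 3.510 V.
Looking into X with the source shorted: R_th = R1·R2/(R1+R2) = 4.310 × 62.9/67.21 = 4.034 kΩ.

V_th ≈ 3.51 V, R_th ≈ 4.03 kΩ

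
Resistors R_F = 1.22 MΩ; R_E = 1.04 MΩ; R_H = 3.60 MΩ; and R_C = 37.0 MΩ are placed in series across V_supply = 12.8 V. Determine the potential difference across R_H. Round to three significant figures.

V ≈ 1.08 V

ΣR = 1.22 + 1.04 + 3.60 + 37.0 = 42.86 MΩ.
By the voltage-divider rule, V = 12.8 × 3.600/42.86 = 1.075 V.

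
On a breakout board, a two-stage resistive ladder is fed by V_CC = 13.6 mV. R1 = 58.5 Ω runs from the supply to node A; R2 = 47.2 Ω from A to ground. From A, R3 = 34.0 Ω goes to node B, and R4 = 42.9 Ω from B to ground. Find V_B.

Looking into the second stage from A: R3 + R4 = 76.90 Ω appears in parallel with R2.
Effective lower resistance at A: R2 ‖ 76.90 = 29.25 Ω.
So V_A = 13.6 × 0.3333 = 4.533 mV.
Stage 2 is unloaded, so V_B = V_A · R4/(R3+R4) = 4.533 × 42.9/76.90 = 2.529 mV.

V_B ≈ 2.53 mV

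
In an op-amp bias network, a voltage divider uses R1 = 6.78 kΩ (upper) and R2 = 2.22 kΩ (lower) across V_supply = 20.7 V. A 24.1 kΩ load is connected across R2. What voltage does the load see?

V_out ≈ 4.77 V

The load sits in parallel with R2, giving an effective lower resistance R2' = R2·R_L/(R2+R_L) = 2.033 kΩ.
Now apply the divider: V_out = 20.7 × 0.2307 = 4.775 V.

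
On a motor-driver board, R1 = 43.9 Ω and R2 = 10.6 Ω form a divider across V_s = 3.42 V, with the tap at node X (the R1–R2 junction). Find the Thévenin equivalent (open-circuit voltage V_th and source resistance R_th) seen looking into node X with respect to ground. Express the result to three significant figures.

With X open, the divider is unloaded: V_th = 3.42 × 10.6/54.50 = 0.6652 V.
With V_s suppressed (replaced by a short), R_th = R1 ‖ R2 = (43.90 × 10.6)/(43.90 + 10.6) = 8.538 Ω.

V_th ≈ 0.665 V, R_th ≈ 8.54 Ω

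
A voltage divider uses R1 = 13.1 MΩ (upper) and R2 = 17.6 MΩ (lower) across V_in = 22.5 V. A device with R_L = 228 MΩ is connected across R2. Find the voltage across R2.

R2 ‖ R_L = (17.6 × 228)/(17.6 + 228) = 16.34 MΩ.
Then V_out = V_in · R2'/(R1 + R2') = 22.5 × 16.34/29.44 = 12.49 V.

V_out ≈ 12.5 V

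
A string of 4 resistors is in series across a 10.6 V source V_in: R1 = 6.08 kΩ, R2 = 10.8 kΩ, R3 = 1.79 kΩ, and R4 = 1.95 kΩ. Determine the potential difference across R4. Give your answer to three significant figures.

V ≈ 1.00 V

ΣR = 6.08 + 10.8 + 1.79 + 1.95 = 20.62 kΩ.
Voltage divider: V = V_in · (1.950 / 20.62) = 10.6 × 0.09457 = 1.002 V.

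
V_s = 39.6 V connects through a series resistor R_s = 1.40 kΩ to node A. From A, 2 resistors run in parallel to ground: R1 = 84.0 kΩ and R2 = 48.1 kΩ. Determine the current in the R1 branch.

Combine the parallel branches: R_p = (1/84.0 + 1/48.1)⁻¹ = 30.59 kΩ.
Node voltage V_A = V_s · R_p/(R_s + R_p) = 39.6 × 0.9562 = 37.87 V.
Branch current I = V_A/R1 = 37.87/84.0 = 0.4508 mA.

I ≈ 0.451 mA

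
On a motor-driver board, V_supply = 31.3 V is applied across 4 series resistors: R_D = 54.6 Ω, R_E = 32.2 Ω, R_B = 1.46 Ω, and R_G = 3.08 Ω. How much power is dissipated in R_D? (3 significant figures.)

The common current is I = 31.3/91.34 = 0.3427 A.
V(R_D) = I·R = 18.71 V; P = V·I = 18.71 × 0.3427 = 6.411 W.

P ≈ 6.41 W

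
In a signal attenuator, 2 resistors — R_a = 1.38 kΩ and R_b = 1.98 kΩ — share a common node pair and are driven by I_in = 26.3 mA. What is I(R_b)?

Two-branch current divider: I_k = I_in · R_other/(R_1 + R_2).
I(R_b) = 26.3 × 1.38/(1.38 + 1.98) = 26.3 × 0.4107 = 10.80 mA.

I ≈ 10.8 mA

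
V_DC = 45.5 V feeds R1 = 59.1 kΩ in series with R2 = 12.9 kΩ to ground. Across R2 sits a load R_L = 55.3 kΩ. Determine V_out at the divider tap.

V_out ≈ 6.84 V

The load sits in parallel with R2, giving an effective lower resistance R2' = R2·R_L/(R2+R_L) = 10.46 kΩ.
Voltage divider with the loaded lower leg: V_out = 45.5 × 10.46/(59.1 + 10.46) = 45.5 × 0.1504 = 6.842 V.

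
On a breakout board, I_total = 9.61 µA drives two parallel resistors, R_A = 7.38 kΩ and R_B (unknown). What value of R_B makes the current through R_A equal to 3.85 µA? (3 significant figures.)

R_B ≈ 4.93 kΩ

Two-branch current divider: I_A = I_total · R_B/(R_A + R_B).
With f = 0.4006, R_B = R_A · f/(1−f) = 7.38 × 0.6684 = 4.933 kΩ.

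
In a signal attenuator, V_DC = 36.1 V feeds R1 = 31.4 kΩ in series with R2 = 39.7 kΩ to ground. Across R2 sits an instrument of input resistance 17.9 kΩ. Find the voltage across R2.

V_out ≈ 10.2 V

First combine the lower leg with the load: R2 ‖ R_L = 12.34 kΩ.
Then V_out = V_DC · R2'/(R1 + R2') = 36.1 × 12.34/43.74 = 10.18 V.
(Unloaded it would be 20.2 V; the load pulls it down.)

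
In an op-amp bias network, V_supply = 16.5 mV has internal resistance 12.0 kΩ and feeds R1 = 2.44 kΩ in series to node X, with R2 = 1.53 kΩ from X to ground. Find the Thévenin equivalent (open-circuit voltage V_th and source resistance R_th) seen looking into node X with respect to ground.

R1' = 12.0 + 2.44 = 14.44 kΩ (source resistance + R1).
V_th is the unloaded tap voltage: V_supply · R2/(R1'+R2) = 16.5 × 0.09580 = 1.581 mV.
With V_supply suppressed (replaced by a short), R_th = R1' ‖ R2 = (14.44 × 1.53)/(14.44 + 1.53) = 1.383 kΩ.

V_th ≈ 1.58 mV, R_th ≈ 1.38 kΩ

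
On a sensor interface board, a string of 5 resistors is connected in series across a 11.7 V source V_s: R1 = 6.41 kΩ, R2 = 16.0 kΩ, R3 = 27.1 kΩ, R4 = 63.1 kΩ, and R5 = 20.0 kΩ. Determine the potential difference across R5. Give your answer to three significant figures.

ΣR = 6.41 + 16.0 + 27.1 + 63.1 + 20.0 = 132.6 kΩ.
By the voltage-divider rule, V = 11.7 × 20.00/132.6 = 1.765 V.

V ≈ 1.76 V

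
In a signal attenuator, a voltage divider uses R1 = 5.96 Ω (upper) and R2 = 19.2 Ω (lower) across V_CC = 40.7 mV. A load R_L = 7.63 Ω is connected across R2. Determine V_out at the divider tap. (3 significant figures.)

First combine the lower leg with the load: R2 ‖ R_L = 5.460 Ω.
Now apply the divider: V_out = 40.7 × 0.4781 = 19.46 mV.

V_out ≈ 19.5 mV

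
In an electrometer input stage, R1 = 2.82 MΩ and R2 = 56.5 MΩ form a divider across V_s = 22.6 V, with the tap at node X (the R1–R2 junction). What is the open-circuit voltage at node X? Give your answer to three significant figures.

V_th ≈ 21.5 V

V_th is the unloaded tap voltage: V_s · R2/(R1+R2) = 22.6 × 0.9525 = 21.53 V.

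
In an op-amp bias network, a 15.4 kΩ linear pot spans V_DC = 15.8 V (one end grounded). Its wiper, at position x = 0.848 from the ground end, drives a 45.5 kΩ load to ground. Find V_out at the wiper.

Split the track: R_lower = x·R_p = 13.06 kΩ, R_upper = (1−x)·R_p = 2.341 kΩ.
R_L loads the lower segment: effective lower R = 10.15 kΩ.
Loaded-divider output: V_out = 15.8 × 0.8126 = 12.84 V.

V_out ≈ 12.8 V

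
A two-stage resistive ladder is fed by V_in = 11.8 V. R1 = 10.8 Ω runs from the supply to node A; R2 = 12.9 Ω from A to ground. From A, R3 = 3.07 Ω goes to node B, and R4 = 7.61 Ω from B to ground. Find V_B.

V_B ≈ 2.95 V

Looking into the second stage from A: R3 + R4 = 10.68 Ω appears in parallel with R2.
Effective lower resistance at A: R2 ‖ 10.68 = 5.843 Ω.
V_A = 11.8 × 5.843/(10.8 + 5.843) = 4.143 V.
Then the unloaded second divider: V_B = V_A × R4/(R3+R4) = 4.143 × 0.7125 = 2.952 V.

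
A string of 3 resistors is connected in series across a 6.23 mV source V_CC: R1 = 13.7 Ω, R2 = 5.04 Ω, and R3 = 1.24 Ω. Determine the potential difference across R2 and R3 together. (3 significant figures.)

V ≈ 1.96 mV

Total series resistance ΣR = 13.7 + 5.04 + 1.24 = 19.98 Ω.
R_{R2..R3} = 5.04 + 1.24 = 6.280 Ω.
By the voltage-divider rule, V = 6.23 × 6.280/19.98 = 1.958 mV.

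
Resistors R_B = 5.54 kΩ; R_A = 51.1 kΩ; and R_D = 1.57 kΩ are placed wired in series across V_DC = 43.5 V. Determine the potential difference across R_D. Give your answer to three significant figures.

Series total: ΣR = 5.54 + 51.1 + 1.57 = 58.21 kΩ.
By the voltage-divider rule, V = 43.5 × 1.570/58.21 = 1.173 V.

V ≈ 1.17 V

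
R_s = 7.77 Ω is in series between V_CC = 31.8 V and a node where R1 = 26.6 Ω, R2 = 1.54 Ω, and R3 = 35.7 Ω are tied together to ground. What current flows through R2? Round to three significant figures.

Parallel bank: R_p = 1/(1/26.6 + 1/1.54 + 1/35.7) = 1.399 Ω.
V_A = 31.8 × 1.399/9.169 = 4.851 V.
Branch current I = V_A/R2 = 4.851/1.54 = 3.150 A.

I ≈ 3.15 A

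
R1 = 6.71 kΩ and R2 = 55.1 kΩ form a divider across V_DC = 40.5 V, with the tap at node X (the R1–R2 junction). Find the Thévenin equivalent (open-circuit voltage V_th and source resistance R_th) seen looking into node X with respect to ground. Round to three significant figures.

V_th ≈ 36.1 V, R_th ≈ 5.98 kΩ

Open-circuit (no load on X): V_th = V_DC · R2/(R1 + R2) = 40.5 × 55.1/(6.710 + 55.1) = 36.10 V.
Looking into X with the source shorted: R_th = R1·R2/(R1+R2) = 6.710 × 55.1/61.81 = 5.982 kΩ.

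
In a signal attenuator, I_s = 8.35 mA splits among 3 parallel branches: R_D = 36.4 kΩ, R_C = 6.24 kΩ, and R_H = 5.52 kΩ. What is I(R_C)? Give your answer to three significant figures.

Total conductance ΣG = 1/36.4 + 1/6.24 + 1/5.52 = 0.3689 (units of 1/kΩ).
R_C takes the fraction G_k/ΣG = 0.1603/0.3689 = 0.4344, so I = 8.35 × 0.4344 = 3.627 mA.

I ≈ 3.63 mA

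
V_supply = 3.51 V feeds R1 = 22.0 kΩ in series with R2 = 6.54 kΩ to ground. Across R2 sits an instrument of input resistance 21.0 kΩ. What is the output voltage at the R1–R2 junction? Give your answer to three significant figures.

The load sits in parallel with R2, giving an effective lower resistance R2' = R2·R_L/(R2+R_L) = 4.987 kΩ.
Then V_out = V_supply · R2'/(R1 + R2') = 3.51 × 4.987/26.99 = 0.6486 V.
(Unloaded it would be 0.804 V; the load pulls it down.)

V_out ≈ 0.649 V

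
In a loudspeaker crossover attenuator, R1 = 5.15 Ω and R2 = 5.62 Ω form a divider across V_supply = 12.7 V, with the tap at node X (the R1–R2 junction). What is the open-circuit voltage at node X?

V_th is the unloaded tap voltage: V_supply · R2/(R1+R2) = 12.7 × 0.5218 = 6.627 V.

V_th ≈ 6.63 V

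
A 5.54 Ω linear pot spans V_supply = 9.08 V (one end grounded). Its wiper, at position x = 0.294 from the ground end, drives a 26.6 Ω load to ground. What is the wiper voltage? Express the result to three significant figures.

V_out ≈ 2.56 V

Lower segment x·R_p = 1.629 Ω; upper segment (1−x)·R_p = 3.911 Ω.
(x·R_p) ‖ R_L = 1.535 Ω.
V_out = 9.08 × 1.535/(3.911 + 1.535) = 2.559 V.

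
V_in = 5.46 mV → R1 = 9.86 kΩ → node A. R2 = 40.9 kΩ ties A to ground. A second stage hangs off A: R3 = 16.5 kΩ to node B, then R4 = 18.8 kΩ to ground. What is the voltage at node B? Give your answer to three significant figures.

Node A sees R2 in parallel with the series input of stage 2, R3 + R4 = 35.30 kΩ.
Effective lower resistance at A: R2 ‖ 35.30 = 18.95 kΩ.
V_A = 5.46 × 18.95/(9.86 + 18.95) = 3.591 mV.
Stage 2 is unloaded, so V_B = V_A · R4/(R3+R4) = 3.591 × 18.8/35.30 = 1.913 mV.

V_B ≈ 1.91 mV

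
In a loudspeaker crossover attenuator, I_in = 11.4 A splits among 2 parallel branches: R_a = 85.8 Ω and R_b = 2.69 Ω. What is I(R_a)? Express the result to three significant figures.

I ≈ 0.347 A

With just two branches, the current splits inversely with resistance.
I(R_a) = 11.4 × 2.69/(85.8 + 2.69) = 11.4 × 0.03040 = 0.3465 A.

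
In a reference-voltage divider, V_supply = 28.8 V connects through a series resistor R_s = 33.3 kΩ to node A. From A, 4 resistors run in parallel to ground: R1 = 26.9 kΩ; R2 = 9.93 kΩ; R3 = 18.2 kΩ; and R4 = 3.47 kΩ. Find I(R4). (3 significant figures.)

I ≈ 0.488 mA

Parallel bank: R_p = 1/(1/26.9 + 1/9.93 + 1/18.2 + 1/3.47) = 2.079 kΩ.
V_A = 28.8 × 2.079/35.38 = 1.692 V.
Branch current I = V_A/R4 = 1.692/3.47 = 0.4877 mA.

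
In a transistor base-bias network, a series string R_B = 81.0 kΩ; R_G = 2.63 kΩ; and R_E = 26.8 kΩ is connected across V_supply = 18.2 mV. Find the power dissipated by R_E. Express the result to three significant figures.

Series current I = V_supply/ΣR = 18.2/110.4 = 0.1648 µA.
P = I²R = 0.02716 × 26.8 = 0.7280 nW.

P ≈ 0.728 nW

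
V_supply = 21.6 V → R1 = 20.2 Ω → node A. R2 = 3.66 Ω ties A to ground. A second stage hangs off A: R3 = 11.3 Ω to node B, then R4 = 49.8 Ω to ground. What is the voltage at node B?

Node A sees R2 in parallel with the series input of stage 2, R3 + R4 = 61.10 Ω.
Effective lower resistance at A: R2 ‖ 61.10 = 3.453 Ω.
V_A = 21.6 × 3.453/(20.2 + 3.453) = 3.153 V.
Stage 2 is unloaded, so V_B = V_A · R4/(R3+R4) = 3.153 × 49.8/61.10 = 2.570 V.

V_B ≈ 2.57 V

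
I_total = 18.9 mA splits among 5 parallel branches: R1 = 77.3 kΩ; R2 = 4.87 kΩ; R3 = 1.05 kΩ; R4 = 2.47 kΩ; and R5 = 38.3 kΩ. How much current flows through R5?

ΣG = 1/77.3 + 1/4.87 + 1/1.05 + 1/2.47 + 1/38.3 = 1.602.
Current divider: I(R5) = I_total · G_k/ΣG = 18.9 × (0.02611/1.602) = 18.9 × 0.01630 = 0.3081 mA.

I ≈ 0.308 mA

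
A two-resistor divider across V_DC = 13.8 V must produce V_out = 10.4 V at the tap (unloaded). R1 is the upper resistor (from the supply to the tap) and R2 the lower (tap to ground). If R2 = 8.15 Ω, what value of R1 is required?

V_out/V_DC = R2/(R1+R2) = 0.7536.
So R1 = R2 · (V_DC/V_out − 1) = 8.15 × (13.8/10.4 − 1) = 8.15 × 0.3269 = 2.664 Ω.

R1 ≈ 2.66 Ω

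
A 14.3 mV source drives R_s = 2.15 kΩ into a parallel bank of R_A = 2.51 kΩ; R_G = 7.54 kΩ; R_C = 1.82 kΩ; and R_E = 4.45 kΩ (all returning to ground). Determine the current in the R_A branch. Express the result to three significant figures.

Equivalent of the parallel group: R_p = 0.7662 kΩ.
V_A by voltage divider: V_A = 14.3 × 0.7662/(2.15 + 0.7662) = 3.757 mV.
I(R_A) = V_A / R_A = 3.757/2.51 = 1.497 µA.
(Check via current divider: I_total = 4.904 µA; share G_k/ΣG = 0.3052 → same result.)

I ≈ 1.50 µA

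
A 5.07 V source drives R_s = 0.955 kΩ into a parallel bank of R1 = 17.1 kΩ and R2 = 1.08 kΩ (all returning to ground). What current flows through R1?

Combine the parallel branches: R_p = (1/17.1 + 1/1.08)⁻¹ = 1.016 kΩ.
Node voltage V_A = V_supply · R_p/(R_s + R_p) = 5.07 × 0.5154 = 2.613 V.
I(R1) = V_A / R1 = 2.613/17.1 = 0.1528 mA.

I ≈ 0.153 mA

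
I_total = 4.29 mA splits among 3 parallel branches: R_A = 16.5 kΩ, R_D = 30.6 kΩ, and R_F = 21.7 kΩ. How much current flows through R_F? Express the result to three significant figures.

Conductances: ΣG = 1/16.5 + 1/30.6 + 1/21.7 = 0.1394 (1/kΩ).
By the current-divider rule, I = I_total · G_k/ΣG = 4.29 × 0.3307 = 1.419 mA.

I ≈ 1.42 mA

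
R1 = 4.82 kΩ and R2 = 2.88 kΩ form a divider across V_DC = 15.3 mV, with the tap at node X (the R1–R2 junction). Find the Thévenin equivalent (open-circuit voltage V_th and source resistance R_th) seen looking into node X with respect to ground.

With X open, the divider is unloaded: V_th = 15.3 × 2.88/7.700 = 5.723 mV.
Looking into X with the source shorted: R_th = R1·R2/(R1+R2) = 4.820 × 2.88/7.700 = 1.803 kΩ.

V_th ≈ 5.72 mV, R_th ≈ 1.80 kΩ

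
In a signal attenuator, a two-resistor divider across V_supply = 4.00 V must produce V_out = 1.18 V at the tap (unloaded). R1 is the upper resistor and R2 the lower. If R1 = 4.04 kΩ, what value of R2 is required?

Required fraction k = V_out/V_supply = 0.2950.
So R2 = R1 · V_out/(V_supply − V_out) = 4.04 × 1.18/(4.00 − 1.18) = 4.04 × 0.4184 = 1.690 kΩ.

R2 ≈ 1.69 kΩ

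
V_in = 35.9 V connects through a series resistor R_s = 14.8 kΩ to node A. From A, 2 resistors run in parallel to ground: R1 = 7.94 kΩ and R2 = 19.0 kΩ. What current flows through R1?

I ≈ 1.24 mA

Combine the parallel branches: R_p = (1/7.94 + 1/19.0)⁻¹ = 5.600 kΩ.
Node voltage V_A = V_in · R_p/(R_s + R_p) = 35.9 × 0.2745 = 9.855 V.
I(R1) = V_A / R1 = 9.855/7.94 = 1.241 mA.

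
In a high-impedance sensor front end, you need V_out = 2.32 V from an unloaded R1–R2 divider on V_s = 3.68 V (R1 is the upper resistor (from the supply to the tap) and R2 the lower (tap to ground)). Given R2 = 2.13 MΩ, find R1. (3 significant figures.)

R1 ≈ 1.25 MΩ

Required fraction k = V_out/V_s = 0.6304.
R1 = R2·(1/k − 1) = 2.13 × 0.5862 = 1.249 MΩ.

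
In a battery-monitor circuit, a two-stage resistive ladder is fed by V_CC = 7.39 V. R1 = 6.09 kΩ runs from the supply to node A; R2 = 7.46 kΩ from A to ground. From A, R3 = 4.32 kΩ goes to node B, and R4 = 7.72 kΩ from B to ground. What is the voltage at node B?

V_B ≈ 2.04 V

Looking into the second stage from A: R3 + R4 = 12.04 kΩ appears in parallel with R2.
Effective lower resistance at A: R2 ‖ 12.04 = 4.606 kΩ.
First divider: V_A = V_CC · 4.606/(6.09 + 4.606) = 3.182 V.
Then the unloaded second divider: V_B = V_A × R4/(R3+R4) = 3.182 × 0.6412 = 2.041 V.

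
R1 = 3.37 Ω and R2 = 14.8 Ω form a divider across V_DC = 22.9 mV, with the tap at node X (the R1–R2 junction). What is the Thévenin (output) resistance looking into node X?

With V_DC suppressed (replaced by a short), R_th = R1 ‖ R2 = (3.370 × 14.8)/(3.370 + 14.8) = 2.745 Ω.

R_th ≈ 2.74 Ω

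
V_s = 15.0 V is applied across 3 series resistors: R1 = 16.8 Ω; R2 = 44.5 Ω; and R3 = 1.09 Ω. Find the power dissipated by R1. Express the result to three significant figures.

The common current is I = 15.0/62.39 = 0.2404 A.
P(R1) = I²·R1 = (0.2404)² × 16.8 = 0.9711 W.

P ≈ 0.971 W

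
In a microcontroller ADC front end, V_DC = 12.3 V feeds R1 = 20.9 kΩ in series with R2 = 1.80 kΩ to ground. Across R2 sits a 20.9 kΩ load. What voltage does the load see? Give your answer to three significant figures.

First combine the lower leg with the load: R2 ‖ R_L = 1.657 kΩ.
Then V_out = V_DC · R2'/(R1 + R2') = 12.3 × 1.657/22.56 = 0.9037 V.

V_out ≈ 0.904 V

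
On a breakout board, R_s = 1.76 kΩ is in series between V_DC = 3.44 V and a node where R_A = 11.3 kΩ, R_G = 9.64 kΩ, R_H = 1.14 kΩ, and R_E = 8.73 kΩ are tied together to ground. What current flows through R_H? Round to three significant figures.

I ≈ 0.979 mA

Combine the parallel branches: R_p = (1/11.3 + 1/9.64 + 1/1.14 + 1/8.73)⁻¹ = 0.8446 kΩ.
V_A = 3.44 × 0.8446/2.605 = 1.116 V.
Branch current I = V_A/R_H = 1.116/1.14 = 0.9785 mA.
(Check via current divider: I_total = 1.321 mA; share G_k/ΣG = 0.7409 → same result.)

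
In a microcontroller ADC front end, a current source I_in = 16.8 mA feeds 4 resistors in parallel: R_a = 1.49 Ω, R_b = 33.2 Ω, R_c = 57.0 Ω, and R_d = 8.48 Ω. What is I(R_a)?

Conductances: ΣG = 1/1.49 + 1/33.2 + 1/57.0 + 1/8.48 = 0.8367 (1/Ω).
R_a takes the fraction G_k/ΣG = 0.6711/0.8367 = 0.8021, so I = 16.8 × 0.8021 = 13.48 mA.

I ≈ 13.5 mA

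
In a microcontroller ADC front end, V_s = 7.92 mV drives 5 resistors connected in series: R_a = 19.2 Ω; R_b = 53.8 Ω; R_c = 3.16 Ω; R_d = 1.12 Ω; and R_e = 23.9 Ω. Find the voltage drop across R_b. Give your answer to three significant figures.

V ≈ 4.21 mV

Total series resistance ΣR = 19.2 + 53.8 + 3.16 + 1.12 + 23.9 = 101.2 Ω.
Voltage divider: V = V_s · (53.80 / 101.2) = 7.92 × 0.5317 = 4.211 mV.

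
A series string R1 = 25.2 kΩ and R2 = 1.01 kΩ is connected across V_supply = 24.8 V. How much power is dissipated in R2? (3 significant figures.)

The common current is I = 24.8/26.21 = 0.9462 mA.
V(R2) = I·R = 0.9557 V; P = V·I = 0.9557 × 0.9462 = 0.9043 mW.

P ≈ 0.904 mW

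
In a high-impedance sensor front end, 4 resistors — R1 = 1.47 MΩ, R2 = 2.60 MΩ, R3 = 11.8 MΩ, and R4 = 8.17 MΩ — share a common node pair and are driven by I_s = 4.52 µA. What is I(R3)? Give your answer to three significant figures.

Conductances: ΣG = 1/1.47 + 1/2.60 + 1/11.8 + 1/8.17 = 1.272 (1/MΩ).
By the current-divider rule, I = I_s · G_k/ΣG = 4.52 × 0.06662 = 0.3011 µA.

I ≈ 0.301 µA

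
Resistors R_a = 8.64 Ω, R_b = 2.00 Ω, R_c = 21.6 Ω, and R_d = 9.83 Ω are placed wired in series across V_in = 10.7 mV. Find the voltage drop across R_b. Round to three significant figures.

V ≈ 0.509 mV

ΣR = 8.64 + 2.00 + 21.6 + 9.83 = 42.07 Ω.
Voltage divider: V = V_in · (2.000 / 42.07) = 10.7 × 0.04754 = 0.5087 mV.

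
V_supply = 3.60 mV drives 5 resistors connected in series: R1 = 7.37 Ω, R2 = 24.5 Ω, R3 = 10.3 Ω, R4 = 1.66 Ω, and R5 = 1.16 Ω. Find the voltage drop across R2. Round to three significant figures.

Series total: ΣR = 7.37 + 24.5 + 10.3 + 1.66 + 1.16 = 44.99 Ω.
By the voltage-divider rule, V = 3.60 × 24.50/44.99 = 1.960 mV.

V ≈ 1.96 mV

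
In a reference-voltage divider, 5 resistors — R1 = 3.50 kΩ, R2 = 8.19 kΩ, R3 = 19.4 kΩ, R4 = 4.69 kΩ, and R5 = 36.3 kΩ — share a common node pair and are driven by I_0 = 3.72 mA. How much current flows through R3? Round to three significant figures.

I ≈ 0.274 mA

Total conductance ΣG = 1/3.50 + 1/8.19 + 1/19.4 + 1/4.69 + 1/36.3 = 0.7001 (units of 1/kΩ).
Current divider: I(R3) = I_0 · G_k/ΣG = 3.72 × (0.05155/0.7001) = 3.72 × 0.07362 = 0.2739 mA.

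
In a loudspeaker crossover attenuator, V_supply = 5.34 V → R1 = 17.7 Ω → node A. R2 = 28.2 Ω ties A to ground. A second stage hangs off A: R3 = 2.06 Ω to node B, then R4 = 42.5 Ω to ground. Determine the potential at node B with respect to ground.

Looking into the second stage from A: R3 + R4 = 44.56 Ω appears in parallel with R2.
R2 ‖ (R3+R4) = 17.27 Ω.
V_A = 5.34 × 17.27/(17.7 + 17.27) = 2.637 V.
Then the unloaded second divider: V_B = V_A × R4/(R3+R4) = 2.637 × 0.9538 = 2.515 V.

V_B ≈ 2.52 V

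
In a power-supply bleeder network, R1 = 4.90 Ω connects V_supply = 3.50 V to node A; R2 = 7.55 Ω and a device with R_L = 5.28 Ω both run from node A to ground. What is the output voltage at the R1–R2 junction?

V_out ≈ 1.36 V

R2 ‖ R_L = (7.55 × 5.28)/(7.55 + 5.28) = 3.107 Ω.
Now apply the divider: V_out = 3.50 × 0.3880 = 1.358 V.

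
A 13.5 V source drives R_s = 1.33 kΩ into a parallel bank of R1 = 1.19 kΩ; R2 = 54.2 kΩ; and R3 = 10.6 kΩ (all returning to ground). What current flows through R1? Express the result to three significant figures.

Parallel bank: R_p = 1/(1/1.19 + 1/54.2 + 1/10.6) = 1.049 kΩ.
V_A = 13.5 × 1.049/2.379 = 5.953 V.
Branch current I = V_A/R1 = 5.953/1.19 = 5.003 mA.

I ≈ 5.00 mA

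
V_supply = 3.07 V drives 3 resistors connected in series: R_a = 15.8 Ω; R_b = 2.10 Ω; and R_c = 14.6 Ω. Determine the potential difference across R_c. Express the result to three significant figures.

ΣR = 15.8 + 2.10 + 14.6 = 32.50 Ω.
Voltage divider: V = V_supply · (14.60 / 32.50) = 3.07 × 0.4492 = 1.379 V.

V ≈ 1.38 V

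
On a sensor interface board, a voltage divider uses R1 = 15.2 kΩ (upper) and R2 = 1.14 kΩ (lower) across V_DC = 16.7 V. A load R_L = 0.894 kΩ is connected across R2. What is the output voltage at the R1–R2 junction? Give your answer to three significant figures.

First combine the lower leg with the load: R2 ‖ R_L = 0.5011 kΩ.
Then V_out = V_DC · R2'/(R1 + R2') = 16.7 × 0.5011/15.70 = 0.5329 V.

V_out ≈ 0.533 V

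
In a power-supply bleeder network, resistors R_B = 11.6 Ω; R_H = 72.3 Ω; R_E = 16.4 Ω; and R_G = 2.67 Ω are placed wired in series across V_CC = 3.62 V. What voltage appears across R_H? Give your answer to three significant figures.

V ≈ 2.54 V

Series total: ΣR = 11.6 + 72.3 + 16.4 + 2.67 = 103.0 Ω.
Voltage divider: V = V_CC · (72.30 / 103.0) = 3.62 × 0.7021 = 2.542 V.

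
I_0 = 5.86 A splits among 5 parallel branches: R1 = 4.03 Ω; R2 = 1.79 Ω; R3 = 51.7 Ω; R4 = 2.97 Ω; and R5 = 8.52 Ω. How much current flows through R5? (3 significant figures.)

Conductances: ΣG = 1/4.03 + 1/1.79 + 1/51.7 + 1/2.97 + 1/8.52 = 1.280 (1/Ω).
R5 takes the fraction G_k/ΣG = 0.1174/1.280 = 0.09168, so I = 5.86 × 0.09168 = 0.5372 A.

I ≈ 0.537 A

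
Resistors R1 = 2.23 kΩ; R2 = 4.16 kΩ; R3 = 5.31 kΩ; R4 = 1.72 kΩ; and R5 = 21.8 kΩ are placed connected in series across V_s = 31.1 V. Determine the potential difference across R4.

V ≈ 1.52 V

Series total: ΣR = 2.23 + 4.16 + 5.31 + 1.72 + 21.8 = 35.22 kΩ.
Voltage divider: V = V_s · (1.720 / 35.22) = 31.1 × 0.04884 = 1.519 V.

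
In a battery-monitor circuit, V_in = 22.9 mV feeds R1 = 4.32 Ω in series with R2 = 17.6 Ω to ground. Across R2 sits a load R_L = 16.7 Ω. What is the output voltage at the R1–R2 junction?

R2 ‖ R_L = (17.6 × 16.7)/(17.6 + 16.7) = 8.569 Ω.
Now apply the divider: V_out = 22.9 × 0.6648 = 15.22 mV.

V_out ≈ 15.2 mV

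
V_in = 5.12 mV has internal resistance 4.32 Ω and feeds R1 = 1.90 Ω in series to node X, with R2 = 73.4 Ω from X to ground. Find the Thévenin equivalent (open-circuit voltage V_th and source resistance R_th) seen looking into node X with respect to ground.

V_th ≈ 4.72 mV, R_th ≈ 5.73 Ω

R1' = 4.32 + 1.90 = 6.220 Ω (source resistance + R1).
Open-circuit (no load on X): V_th = V_in · R2/(R1' + R2) = 5.12 × 73.4/(6.220 + 73.4) = 4.720 mV.
Looking into X with the source shorted: R_th = R1'·R2/(R1'+R2) = 6.220 × 73.4/79.62 = 5.734 Ω.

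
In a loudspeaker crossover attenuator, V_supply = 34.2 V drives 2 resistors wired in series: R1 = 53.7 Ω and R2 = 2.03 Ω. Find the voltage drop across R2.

ΣR = 53.7 + 2.03 = 55.73 Ω.
By the voltage-divider rule, V = 34.2 × 2.030/55.73 = 1.246 V.

V ≈ 1.25 V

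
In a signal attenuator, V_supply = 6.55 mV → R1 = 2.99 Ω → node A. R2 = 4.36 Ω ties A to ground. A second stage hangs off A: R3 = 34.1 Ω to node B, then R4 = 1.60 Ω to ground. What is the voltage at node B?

V_B ≈ 0.166 mV

The second stage (R3 + R4 = 35.70 Ω) loads node A in parallel with R2.
Effective lower resistance at A: R2 ‖ 35.70 = 3.885 Ω.
First divider: V_A = V_supply · 3.885/(2.99 + 3.885) = 3.702 mV.
Stage 2 is unloaded, so V_B = V_A · R4/(R3+R4) = 3.702 × 1.60/35.70 = 0.1659 mV.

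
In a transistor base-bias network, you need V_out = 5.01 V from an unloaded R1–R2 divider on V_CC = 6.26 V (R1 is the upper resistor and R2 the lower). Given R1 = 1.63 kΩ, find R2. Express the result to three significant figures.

Required fraction k = V_out/V_CC = 0.8003.
R2 = R1 · 0.8003/(1 − 0.8003) = 6.533 kΩ.

R2 ≈ 6.53 kΩ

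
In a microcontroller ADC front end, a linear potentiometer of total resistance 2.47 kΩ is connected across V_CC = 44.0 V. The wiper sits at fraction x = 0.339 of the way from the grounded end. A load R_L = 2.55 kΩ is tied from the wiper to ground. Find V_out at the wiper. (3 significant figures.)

V_out ≈ 12.3 V

Lower segment x·R_p = 0.8373 kΩ; upper segment (1−x)·R_p = 1.633 kΩ.
Lower segment in parallel with the load: 0.8373 ‖ 2.55 = 0.6303 kΩ.
V_out = 44.0 × 0.6303/(1.633 + 0.6303) = 12.26 V.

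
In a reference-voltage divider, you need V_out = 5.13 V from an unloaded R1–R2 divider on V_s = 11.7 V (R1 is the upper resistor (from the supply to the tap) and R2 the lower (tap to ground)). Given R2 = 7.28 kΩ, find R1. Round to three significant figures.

V_out/V_s = R2/(R1+R2) = 0.4385.
R1 = R2·(1/k − 1) = 7.28 × 1.281 = 9.324 kΩ.

R1 ≈ 9.32 kΩ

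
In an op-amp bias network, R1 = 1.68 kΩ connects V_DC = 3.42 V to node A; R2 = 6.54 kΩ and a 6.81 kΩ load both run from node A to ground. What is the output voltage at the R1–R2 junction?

R2 ‖ R_L = (6.54 × 6.81)/(6.54 + 6.81) = 3.336 kΩ.
Voltage divider with the loaded lower leg: V_out = 3.42 × 3.336/(1.68 + 3.336) = 3.42 × 0.6651 = 2.275 V.
(Unloaded it would be 2.72 V; the load pulls it down.)

V_out ≈ 2.27 V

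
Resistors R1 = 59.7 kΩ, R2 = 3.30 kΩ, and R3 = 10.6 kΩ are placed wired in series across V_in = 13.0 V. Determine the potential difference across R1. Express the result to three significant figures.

Series total: ΣR = 59.7 + 3.30 + 10.6 = 73.60 kΩ.
V = V_in · R/ΣR = 13.0 × 0.8111 = 10.54 V.

V ≈ 10.5 V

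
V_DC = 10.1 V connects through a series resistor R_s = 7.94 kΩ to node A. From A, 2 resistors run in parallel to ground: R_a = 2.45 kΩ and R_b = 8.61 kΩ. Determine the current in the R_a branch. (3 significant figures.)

Combine the parallel branches: R_p = (1/2.45 + 1/8.61)⁻¹ = 1.907 kΩ.
Node voltage V_A = V_DC · R_p/(R_s + R_p) = 10.1 × 0.1937 = 1.956 V.
I(R_a) = V_A / R_a = 1.956/2.45 = 0.7985 mA.

I ≈ 0.798 mA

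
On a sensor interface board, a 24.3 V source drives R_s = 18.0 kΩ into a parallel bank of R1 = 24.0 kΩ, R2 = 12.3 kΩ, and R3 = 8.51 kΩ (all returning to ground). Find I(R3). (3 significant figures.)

I ≈ 0.536 mA

Equivalent of the parallel group: R_p = 4.158 kΩ.
V_A = 24.3 × 4.158/22.16 = 4.560 V.
Branch current I = V_A/R3 = 4.560/8.51 = 0.5359 mA.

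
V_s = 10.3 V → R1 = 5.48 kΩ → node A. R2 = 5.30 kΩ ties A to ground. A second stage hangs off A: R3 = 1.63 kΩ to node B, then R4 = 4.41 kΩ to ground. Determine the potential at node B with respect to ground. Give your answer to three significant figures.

V_B ≈ 2.56 V

Looking into the second stage from A: R3 + R4 = 6.040 kΩ appears in parallel with R2.
R2 ‖ (R3+R4) = 2.823 kΩ.
So V_A = 10.3 × 0.3400 = 3.502 V.
Then the unloaded second divider: V_B = V_A × R4/(R3+R4) = 3.502 × 0.7301 = 2.557 V.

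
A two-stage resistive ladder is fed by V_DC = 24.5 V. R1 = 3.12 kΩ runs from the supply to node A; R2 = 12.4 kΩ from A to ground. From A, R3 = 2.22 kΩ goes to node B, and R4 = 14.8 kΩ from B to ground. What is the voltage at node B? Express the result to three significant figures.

V_B ≈ 14.8 V

Node A sees R2 in parallel with the series input of stage 2, R3 + R4 = 17.02 kΩ.
R2 ‖ (R3+R4) = 7.174 kΩ.
First divider: V_A = V_DC · 7.174/(3.12 + 7.174) = 17.07 V.
Then the unloaded second divider: V_B = V_A × R4/(R3+R4) = 17.07 × 0.8696 = 14.85 V.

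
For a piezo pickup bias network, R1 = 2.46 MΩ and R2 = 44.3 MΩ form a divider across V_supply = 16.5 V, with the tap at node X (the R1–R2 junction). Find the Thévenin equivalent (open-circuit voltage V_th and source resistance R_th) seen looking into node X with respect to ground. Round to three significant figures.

V_th ≈ 15.6 V, R_th ≈ 2.33 MΩ

With X open, the divider is unloaded: V_th = 16.5 × 44.3/46.76 = 15.63 V.
With V_supply suppressed (replaced by a short), R_th = R1 ‖ R2 = (2.460 × 44.3)/(2.460 + 44.3) = 2.331 MΩ.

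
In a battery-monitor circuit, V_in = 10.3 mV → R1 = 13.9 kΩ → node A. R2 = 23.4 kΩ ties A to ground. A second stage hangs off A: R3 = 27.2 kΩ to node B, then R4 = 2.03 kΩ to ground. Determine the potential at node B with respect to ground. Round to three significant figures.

Node A sees R2 in parallel with the series input of stage 2, R3 + R4 = 29.23 kΩ.
Effective lower resistance at A: R2 ‖ 29.23 = 13.00 kΩ.
So V_A = 10.3 × 0.4832 = 4.977 mV.
Stage 2 is unloaded, so V_B = V_A · R4/(R3+R4) = 4.977 × 2.03/29.23 = 0.3456 mV.

V_B ≈ 0.346 mV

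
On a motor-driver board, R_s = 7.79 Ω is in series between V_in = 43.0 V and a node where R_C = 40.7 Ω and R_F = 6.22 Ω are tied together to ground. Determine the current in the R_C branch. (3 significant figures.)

Parallel bank: R_p = 1/(1/40.7 + 1/6.22) = 5.395 Ω.
V_A by voltage divider: V_A = 43.0 × 5.395/(7.79 + 5.395) = 17.60 V.
Branch current I = V_A/R_C = 17.60/40.7 = 0.4323 A.
(Check via current divider: I_total = 3.261 A; share G_k/ΣG = 0.1326 → same result.)

I ≈ 0.432 A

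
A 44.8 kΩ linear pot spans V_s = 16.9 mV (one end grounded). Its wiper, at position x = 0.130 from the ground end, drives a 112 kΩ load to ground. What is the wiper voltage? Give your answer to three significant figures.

Lower segment x·R_p = 5.824 kΩ; upper segment (1−x)·R_p = 38.98 kΩ.
Lower segment in parallel with the load: 5.824 ‖ 112 = 5.536 kΩ.
V_out = 16.9 × 5.536/(38.98 + 5.536) = 2.102 mV.

V_out ≈ 2.10 mV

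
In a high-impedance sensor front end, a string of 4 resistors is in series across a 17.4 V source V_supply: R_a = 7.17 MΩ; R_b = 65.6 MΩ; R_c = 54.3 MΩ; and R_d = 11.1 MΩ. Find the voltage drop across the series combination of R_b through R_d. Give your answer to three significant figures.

ΣR = 7.17 + 65.6 + 54.3 + 11.1 = 138.2 MΩ.
R_{R_b..R_d} = 65.6 + 54.3 + 11.1 = 131.0 MΩ.
By the voltage-divider rule, V = 17.4 × 131.0/138.2 = 16.50 V.

V ≈ 16.5 V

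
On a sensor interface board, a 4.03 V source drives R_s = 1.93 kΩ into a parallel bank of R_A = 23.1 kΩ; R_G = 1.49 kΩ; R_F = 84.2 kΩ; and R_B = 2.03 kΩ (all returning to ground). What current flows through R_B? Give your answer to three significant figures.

I ≈ 0.592 mA

Parallel bank: R_p = 1/(1/23.1 + 1/1.49 + 1/84.2 + 1/2.03) = 0.8204 kΩ.
V_A by voltage divider: V_A = 4.03 × 0.8204/(1.93 + 0.8204) = 1.202 V.
Branch current I = V_A/R_B = 1.202/2.03 = 0.5922 mA.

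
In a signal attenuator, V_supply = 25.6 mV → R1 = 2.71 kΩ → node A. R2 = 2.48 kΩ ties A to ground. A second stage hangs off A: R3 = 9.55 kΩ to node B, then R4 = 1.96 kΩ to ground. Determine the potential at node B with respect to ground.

Looking into the second stage from A: R3 + R4 = 11.51 kΩ appears in parallel with R2.
R2 ‖ (R3+R4) = 2.040 kΩ.
So V_A = 25.6 × 0.4295 = 11.00 mV.
Then the unloaded second divider: V_B = V_A × R4/(R3+R4) = 11.00 × 0.1703 = 1.872 mV.

V_B ≈ 1.87 mV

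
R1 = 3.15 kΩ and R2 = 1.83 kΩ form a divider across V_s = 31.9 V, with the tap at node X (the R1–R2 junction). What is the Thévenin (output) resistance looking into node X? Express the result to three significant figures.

R_th ≈ 1.16 kΩ

Zeroing V_s shorts the top of R1 to ground, so R_th = R1 ‖ R2 = 1.158 kΩ.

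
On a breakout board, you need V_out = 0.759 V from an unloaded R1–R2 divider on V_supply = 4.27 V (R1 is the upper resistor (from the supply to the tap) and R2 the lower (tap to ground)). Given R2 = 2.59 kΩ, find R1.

R1 ≈ 12.0 kΩ

V_out/V_supply = R2/(R1+R2) = 0.1778.
R1 = R2·(1/k − 1) = 2.59 × 4.626 = 11.98 kΩ.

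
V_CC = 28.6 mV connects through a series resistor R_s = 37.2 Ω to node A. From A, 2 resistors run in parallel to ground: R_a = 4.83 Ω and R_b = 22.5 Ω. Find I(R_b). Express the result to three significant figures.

I ≈ 0.123 mA

Equivalent of the parallel group: R_p = 3.976 Ω.
Node voltage V_A = V_CC · R_p/(R_s + R_p) = 28.6 × 0.09657 = 2.762 mV.
Branch current I = V_A/R_b = 2.762/22.5 = 0.1228 mA.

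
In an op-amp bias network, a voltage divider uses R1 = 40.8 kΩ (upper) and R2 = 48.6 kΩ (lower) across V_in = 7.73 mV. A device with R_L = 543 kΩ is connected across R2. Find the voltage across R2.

V_out ≈ 4.04 mV

R2 ‖ R_L = (48.6 × 543)/(48.6 + 543) = 44.61 kΩ.
Now apply the divider: V_out = 7.73 × 0.5223 = 4.037 mV.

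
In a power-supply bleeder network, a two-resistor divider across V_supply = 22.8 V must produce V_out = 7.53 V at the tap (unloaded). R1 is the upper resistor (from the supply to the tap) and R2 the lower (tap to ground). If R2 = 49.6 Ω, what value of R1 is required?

V_out/V_supply = R2/(R1+R2) = 0.3303.
Rearranging, R1 = R2·(1−k)/k = 49.6 × 2.028 = 100.6 Ω.

R1 ≈ 101 Ω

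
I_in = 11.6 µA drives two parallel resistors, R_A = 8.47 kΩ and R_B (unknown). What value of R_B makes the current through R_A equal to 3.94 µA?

In a two-way split, I_A/I_in = R_B/(R_A + R_B).
3.94/11.6 = R_B/(R_A + R_B) → R_B = R_A · (0.3397)/(1 − 0.3397) = 8.47 × 0.5144 = 4.357 kΩ.

R_B ≈ 4.36 kΩ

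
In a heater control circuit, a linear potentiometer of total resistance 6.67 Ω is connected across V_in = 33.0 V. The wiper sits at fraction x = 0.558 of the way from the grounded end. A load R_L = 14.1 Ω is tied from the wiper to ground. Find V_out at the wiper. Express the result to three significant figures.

V_out ≈ 16.5 V

Split the track: R_lower = x·R_p = 3.722 Ω, R_upper = (1−x)·R_p = 2.948 Ω.
(x·R_p) ‖ R_L = 2.945 Ω.
Then V_out = V_in · 2.945/(2.948 + 2.945) = 16.49 V.
(Unloaded: V_out = x·V_in = 18.4 V.)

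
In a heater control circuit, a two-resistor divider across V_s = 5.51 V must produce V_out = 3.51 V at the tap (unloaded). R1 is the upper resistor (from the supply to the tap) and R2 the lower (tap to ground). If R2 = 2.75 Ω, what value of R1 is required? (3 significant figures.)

R1 ≈ 1.57 Ω

Required fraction k = V_out/V_s = 0.6370.
So R1 = R2 · (V_s/V_out − 1) = 2.75 × (5.51/3.51 − 1) = 2.75 × 0.5698 = 1.567 Ω.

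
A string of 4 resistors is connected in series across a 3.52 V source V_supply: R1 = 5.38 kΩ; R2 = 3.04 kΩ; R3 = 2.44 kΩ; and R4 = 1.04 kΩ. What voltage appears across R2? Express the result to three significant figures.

V ≈ 0.899 V

Total series resistance ΣR = 5.38 + 3.04 + 2.44 + 1.04 = 11.90 kΩ.
Voltage divider: V = V_supply · (3.040 / 11.90) = 3.52 × 0.2555 = 0.8992 V.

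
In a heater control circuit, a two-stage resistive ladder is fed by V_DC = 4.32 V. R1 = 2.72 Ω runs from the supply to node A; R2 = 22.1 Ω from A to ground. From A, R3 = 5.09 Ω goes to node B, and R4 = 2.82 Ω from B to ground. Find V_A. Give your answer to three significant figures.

V_A ≈ 2.94 V

The second stage (R3 + R4 = 7.910 Ω) loads node A in parallel with R2.
R2 ‖ (R3+R4) = 5.825 Ω.
First divider: V_A = V_DC · 5.825/(2.72 + 5.825) = 2.945 V.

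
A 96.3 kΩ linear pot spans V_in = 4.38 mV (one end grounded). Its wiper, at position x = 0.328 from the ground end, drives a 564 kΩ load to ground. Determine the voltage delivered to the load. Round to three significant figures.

V_out ≈ 1.38 mV

Split the track: R_lower = x·R_p = 31.59 kΩ, R_upper = (1−x)·R_p = 64.71 kΩ.
R_L loads the lower segment: effective lower R = 29.91 kΩ.
Loaded-divider output: V_out = 4.38 × 0.3161 = 1.385 mV.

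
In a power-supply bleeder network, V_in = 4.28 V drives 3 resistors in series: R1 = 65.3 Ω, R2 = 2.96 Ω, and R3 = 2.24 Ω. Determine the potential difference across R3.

ΣR = 65.3 + 2.96 + 2.24 = 70.50 Ω.
By the voltage-divider rule, V = 4.28 × 2.240/70.50 = 0.1360 V.

V ≈ 0.136 V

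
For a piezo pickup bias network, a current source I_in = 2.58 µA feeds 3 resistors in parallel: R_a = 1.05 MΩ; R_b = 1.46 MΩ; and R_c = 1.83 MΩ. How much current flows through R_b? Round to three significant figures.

I ≈ 0.809 µA

ΣG = 1/1.05 + 1/1.46 + 1/1.83 = 2.184.
R_b takes the fraction G_k/ΣG = 0.6849/2.184 = 0.3136, so I = 2.58 × 0.3136 = 0.8092 µA.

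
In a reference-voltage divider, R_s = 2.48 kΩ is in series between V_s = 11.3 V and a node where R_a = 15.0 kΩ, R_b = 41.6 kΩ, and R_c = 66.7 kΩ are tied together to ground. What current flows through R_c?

I ≈ 0.134 mA

Equivalent of the parallel group: R_p = 9.461 kΩ.
Node voltage V_A = V_s · R_p/(R_s + R_p) = 11.3 × 0.7923 = 8.953 V.
Branch current I = V_A/R_c = 8.953/66.7 = 0.1342 mA.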